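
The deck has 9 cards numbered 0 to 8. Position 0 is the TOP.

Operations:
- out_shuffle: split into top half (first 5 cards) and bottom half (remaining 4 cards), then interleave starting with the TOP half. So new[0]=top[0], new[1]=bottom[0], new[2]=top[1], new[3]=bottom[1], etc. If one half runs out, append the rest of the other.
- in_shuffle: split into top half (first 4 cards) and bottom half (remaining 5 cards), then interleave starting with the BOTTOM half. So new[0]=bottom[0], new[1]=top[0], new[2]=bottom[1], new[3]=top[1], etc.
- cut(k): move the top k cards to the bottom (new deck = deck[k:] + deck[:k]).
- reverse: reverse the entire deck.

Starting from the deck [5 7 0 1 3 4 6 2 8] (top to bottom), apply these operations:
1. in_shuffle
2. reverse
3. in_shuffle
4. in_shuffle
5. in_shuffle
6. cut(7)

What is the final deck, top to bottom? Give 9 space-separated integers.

After op 1 (in_shuffle): [3 5 4 7 6 0 2 1 8]
After op 2 (reverse): [8 1 2 0 6 7 4 5 3]
After op 3 (in_shuffle): [6 8 7 1 4 2 5 0 3]
After op 4 (in_shuffle): [4 6 2 8 5 7 0 1 3]
After op 5 (in_shuffle): [5 4 7 6 0 2 1 8 3]
After op 6 (cut(7)): [8 3 5 4 7 6 0 2 1]

Answer: 8 3 5 4 7 6 0 2 1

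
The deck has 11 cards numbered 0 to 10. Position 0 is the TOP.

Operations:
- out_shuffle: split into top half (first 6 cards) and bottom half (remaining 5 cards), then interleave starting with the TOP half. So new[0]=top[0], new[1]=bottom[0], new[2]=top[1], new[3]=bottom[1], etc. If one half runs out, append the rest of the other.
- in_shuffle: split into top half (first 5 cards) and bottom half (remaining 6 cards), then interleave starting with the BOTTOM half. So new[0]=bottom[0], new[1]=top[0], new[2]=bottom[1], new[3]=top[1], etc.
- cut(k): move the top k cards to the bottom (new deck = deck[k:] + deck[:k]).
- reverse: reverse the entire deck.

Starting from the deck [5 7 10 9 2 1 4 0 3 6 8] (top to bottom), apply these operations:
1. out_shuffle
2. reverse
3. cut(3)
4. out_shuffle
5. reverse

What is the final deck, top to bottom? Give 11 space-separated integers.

After op 1 (out_shuffle): [5 4 7 0 10 3 9 6 2 8 1]
After op 2 (reverse): [1 8 2 6 9 3 10 0 7 4 5]
After op 3 (cut(3)): [6 9 3 10 0 7 4 5 1 8 2]
After op 4 (out_shuffle): [6 4 9 5 3 1 10 8 0 2 7]
After op 5 (reverse): [7 2 0 8 10 1 3 5 9 4 6]

Answer: 7 2 0 8 10 1 3 5 9 4 6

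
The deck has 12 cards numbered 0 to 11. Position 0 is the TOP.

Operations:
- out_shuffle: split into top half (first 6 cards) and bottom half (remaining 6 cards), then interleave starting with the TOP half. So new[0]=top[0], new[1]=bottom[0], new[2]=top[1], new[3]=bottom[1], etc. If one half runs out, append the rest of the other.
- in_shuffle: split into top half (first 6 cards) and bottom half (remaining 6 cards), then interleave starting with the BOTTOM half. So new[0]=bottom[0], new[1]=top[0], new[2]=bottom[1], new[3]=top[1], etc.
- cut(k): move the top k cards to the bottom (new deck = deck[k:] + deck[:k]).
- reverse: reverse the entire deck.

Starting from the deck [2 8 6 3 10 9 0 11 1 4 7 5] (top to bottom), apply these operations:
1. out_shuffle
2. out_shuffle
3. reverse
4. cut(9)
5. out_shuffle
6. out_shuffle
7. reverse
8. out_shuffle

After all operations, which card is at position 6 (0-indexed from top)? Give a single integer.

Answer: 2

Derivation:
After op 1 (out_shuffle): [2 0 8 11 6 1 3 4 10 7 9 5]
After op 2 (out_shuffle): [2 3 0 4 8 10 11 7 6 9 1 5]
After op 3 (reverse): [5 1 9 6 7 11 10 8 4 0 3 2]
After op 4 (cut(9)): [0 3 2 5 1 9 6 7 11 10 8 4]
After op 5 (out_shuffle): [0 6 3 7 2 11 5 10 1 8 9 4]
After op 6 (out_shuffle): [0 5 6 10 3 1 7 8 2 9 11 4]
After op 7 (reverse): [4 11 9 2 8 7 1 3 10 6 5 0]
After op 8 (out_shuffle): [4 1 11 3 9 10 2 6 8 5 7 0]
Position 6: card 2.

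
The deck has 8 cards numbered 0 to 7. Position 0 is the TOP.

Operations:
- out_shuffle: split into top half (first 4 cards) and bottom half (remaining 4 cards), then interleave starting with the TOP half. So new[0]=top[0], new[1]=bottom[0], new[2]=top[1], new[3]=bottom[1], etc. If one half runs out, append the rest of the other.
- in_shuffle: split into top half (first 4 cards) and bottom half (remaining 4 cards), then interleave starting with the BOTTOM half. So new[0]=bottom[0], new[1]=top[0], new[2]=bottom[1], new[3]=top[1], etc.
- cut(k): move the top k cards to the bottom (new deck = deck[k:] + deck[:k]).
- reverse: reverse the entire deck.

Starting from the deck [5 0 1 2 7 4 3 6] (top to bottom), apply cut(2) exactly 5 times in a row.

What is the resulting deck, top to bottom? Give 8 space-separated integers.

After op 1 (cut(2)): [1 2 7 4 3 6 5 0]
After op 2 (cut(2)): [7 4 3 6 5 0 1 2]
After op 3 (cut(2)): [3 6 5 0 1 2 7 4]
After op 4 (cut(2)): [5 0 1 2 7 4 3 6]
After op 5 (cut(2)): [1 2 7 4 3 6 5 0]

Answer: 1 2 7 4 3 6 5 0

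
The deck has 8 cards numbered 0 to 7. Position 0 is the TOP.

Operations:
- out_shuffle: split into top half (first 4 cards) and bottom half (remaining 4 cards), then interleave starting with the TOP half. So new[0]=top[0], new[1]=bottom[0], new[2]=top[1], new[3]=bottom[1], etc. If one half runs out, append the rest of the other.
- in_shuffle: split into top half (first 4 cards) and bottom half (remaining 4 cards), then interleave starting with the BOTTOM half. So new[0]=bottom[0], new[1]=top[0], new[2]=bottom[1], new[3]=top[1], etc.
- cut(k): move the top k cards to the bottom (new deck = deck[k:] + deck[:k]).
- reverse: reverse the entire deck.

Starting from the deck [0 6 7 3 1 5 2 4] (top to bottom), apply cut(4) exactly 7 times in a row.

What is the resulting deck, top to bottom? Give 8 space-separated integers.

Answer: 1 5 2 4 0 6 7 3

Derivation:
After op 1 (cut(4)): [1 5 2 4 0 6 7 3]
After op 2 (cut(4)): [0 6 7 3 1 5 2 4]
After op 3 (cut(4)): [1 5 2 4 0 6 7 3]
After op 4 (cut(4)): [0 6 7 3 1 5 2 4]
After op 5 (cut(4)): [1 5 2 4 0 6 7 3]
After op 6 (cut(4)): [0 6 7 3 1 5 2 4]
After op 7 (cut(4)): [1 5 2 4 0 6 7 3]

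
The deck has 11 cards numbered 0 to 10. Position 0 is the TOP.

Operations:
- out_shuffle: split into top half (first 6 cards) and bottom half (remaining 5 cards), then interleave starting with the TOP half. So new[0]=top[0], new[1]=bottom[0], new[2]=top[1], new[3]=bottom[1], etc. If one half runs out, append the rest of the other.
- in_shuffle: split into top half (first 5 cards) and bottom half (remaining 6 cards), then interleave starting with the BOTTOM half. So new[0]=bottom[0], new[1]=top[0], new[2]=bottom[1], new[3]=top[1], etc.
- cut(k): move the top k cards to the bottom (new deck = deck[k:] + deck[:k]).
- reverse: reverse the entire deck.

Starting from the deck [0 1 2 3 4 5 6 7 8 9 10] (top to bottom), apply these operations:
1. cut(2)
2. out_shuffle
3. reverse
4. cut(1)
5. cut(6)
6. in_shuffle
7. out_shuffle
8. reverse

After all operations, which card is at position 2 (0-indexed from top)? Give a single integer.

Answer: 0

Derivation:
After op 1 (cut(2)): [2 3 4 5 6 7 8 9 10 0 1]
After op 2 (out_shuffle): [2 8 3 9 4 10 5 0 6 1 7]
After op 3 (reverse): [7 1 6 0 5 10 4 9 3 8 2]
After op 4 (cut(1)): [1 6 0 5 10 4 9 3 8 2 7]
After op 5 (cut(6)): [9 3 8 2 7 1 6 0 5 10 4]
After op 6 (in_shuffle): [1 9 6 3 0 8 5 2 10 7 4]
After op 7 (out_shuffle): [1 5 9 2 6 10 3 7 0 4 8]
After op 8 (reverse): [8 4 0 7 3 10 6 2 9 5 1]
Position 2: card 0.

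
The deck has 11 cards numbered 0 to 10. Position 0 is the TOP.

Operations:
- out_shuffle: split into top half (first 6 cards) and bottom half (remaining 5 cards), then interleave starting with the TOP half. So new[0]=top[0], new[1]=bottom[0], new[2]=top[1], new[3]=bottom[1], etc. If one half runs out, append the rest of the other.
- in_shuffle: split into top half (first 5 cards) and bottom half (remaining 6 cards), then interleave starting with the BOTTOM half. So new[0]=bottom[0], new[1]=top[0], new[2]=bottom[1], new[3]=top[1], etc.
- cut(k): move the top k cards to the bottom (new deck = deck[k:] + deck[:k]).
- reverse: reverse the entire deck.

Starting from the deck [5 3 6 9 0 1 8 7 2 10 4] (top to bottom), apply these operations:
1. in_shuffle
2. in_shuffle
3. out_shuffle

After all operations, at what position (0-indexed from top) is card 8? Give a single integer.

After op 1 (in_shuffle): [1 5 8 3 7 6 2 9 10 0 4]
After op 2 (in_shuffle): [6 1 2 5 9 8 10 3 0 7 4]
After op 3 (out_shuffle): [6 10 1 3 2 0 5 7 9 4 8]
Card 8 is at position 10.

Answer: 10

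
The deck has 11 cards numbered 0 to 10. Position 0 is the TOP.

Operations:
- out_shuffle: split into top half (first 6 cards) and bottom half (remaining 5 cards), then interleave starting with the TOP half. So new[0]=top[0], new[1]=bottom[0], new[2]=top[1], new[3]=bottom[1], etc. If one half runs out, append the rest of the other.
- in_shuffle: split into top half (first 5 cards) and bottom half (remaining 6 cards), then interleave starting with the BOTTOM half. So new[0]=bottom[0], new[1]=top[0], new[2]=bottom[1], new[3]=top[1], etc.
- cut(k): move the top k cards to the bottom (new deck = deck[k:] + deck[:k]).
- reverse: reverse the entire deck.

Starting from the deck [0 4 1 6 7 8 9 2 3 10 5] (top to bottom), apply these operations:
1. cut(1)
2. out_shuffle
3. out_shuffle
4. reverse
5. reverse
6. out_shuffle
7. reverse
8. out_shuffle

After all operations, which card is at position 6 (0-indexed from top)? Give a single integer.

Answer: 9

Derivation:
After op 1 (cut(1)): [4 1 6 7 8 9 2 3 10 5 0]
After op 2 (out_shuffle): [4 2 1 3 6 10 7 5 8 0 9]
After op 3 (out_shuffle): [4 7 2 5 1 8 3 0 6 9 10]
After op 4 (reverse): [10 9 6 0 3 8 1 5 2 7 4]
After op 5 (reverse): [4 7 2 5 1 8 3 0 6 9 10]
After op 6 (out_shuffle): [4 3 7 0 2 6 5 9 1 10 8]
After op 7 (reverse): [8 10 1 9 5 6 2 0 7 3 4]
After op 8 (out_shuffle): [8 2 10 0 1 7 9 3 5 4 6]
Position 6: card 9.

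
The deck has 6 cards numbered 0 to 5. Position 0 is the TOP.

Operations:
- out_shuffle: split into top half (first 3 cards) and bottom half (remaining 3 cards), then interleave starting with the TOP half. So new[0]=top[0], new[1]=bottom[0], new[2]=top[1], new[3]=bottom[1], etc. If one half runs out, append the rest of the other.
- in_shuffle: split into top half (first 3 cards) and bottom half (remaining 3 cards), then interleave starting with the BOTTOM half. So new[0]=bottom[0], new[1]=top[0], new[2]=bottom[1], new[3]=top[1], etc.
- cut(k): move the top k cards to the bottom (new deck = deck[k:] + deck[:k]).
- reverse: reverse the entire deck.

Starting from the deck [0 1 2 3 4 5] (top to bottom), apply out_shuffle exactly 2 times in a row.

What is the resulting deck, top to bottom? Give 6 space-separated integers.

After op 1 (out_shuffle): [0 3 1 4 2 5]
After op 2 (out_shuffle): [0 4 3 2 1 5]

Answer: 0 4 3 2 1 5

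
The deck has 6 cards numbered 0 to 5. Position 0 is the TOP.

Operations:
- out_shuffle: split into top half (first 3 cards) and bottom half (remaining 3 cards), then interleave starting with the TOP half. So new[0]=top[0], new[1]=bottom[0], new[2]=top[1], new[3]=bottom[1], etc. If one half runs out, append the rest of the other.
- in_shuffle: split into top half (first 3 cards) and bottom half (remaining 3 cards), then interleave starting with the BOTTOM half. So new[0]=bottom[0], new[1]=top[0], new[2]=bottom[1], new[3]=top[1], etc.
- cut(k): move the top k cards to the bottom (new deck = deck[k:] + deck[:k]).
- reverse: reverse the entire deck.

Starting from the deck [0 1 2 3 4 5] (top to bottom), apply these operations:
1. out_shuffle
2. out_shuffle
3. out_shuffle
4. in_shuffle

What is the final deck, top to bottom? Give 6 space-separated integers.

After op 1 (out_shuffle): [0 3 1 4 2 5]
After op 2 (out_shuffle): [0 4 3 2 1 5]
After op 3 (out_shuffle): [0 2 4 1 3 5]
After op 4 (in_shuffle): [1 0 3 2 5 4]

Answer: 1 0 3 2 5 4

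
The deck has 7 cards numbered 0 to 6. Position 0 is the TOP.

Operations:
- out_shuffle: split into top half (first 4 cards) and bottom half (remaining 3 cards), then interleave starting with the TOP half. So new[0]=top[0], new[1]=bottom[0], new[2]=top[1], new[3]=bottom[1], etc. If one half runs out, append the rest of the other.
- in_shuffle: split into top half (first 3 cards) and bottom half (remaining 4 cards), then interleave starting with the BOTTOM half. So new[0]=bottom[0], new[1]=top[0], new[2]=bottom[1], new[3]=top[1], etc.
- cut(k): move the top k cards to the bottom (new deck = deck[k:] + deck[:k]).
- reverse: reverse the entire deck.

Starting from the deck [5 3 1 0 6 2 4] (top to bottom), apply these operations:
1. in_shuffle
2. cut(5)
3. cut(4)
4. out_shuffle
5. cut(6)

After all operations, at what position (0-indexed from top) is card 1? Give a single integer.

Answer: 0

Derivation:
After op 1 (in_shuffle): [0 5 6 3 2 1 4]
After op 2 (cut(5)): [1 4 0 5 6 3 2]
After op 3 (cut(4)): [6 3 2 1 4 0 5]
After op 4 (out_shuffle): [6 4 3 0 2 5 1]
After op 5 (cut(6)): [1 6 4 3 0 2 5]
Card 1 is at position 0.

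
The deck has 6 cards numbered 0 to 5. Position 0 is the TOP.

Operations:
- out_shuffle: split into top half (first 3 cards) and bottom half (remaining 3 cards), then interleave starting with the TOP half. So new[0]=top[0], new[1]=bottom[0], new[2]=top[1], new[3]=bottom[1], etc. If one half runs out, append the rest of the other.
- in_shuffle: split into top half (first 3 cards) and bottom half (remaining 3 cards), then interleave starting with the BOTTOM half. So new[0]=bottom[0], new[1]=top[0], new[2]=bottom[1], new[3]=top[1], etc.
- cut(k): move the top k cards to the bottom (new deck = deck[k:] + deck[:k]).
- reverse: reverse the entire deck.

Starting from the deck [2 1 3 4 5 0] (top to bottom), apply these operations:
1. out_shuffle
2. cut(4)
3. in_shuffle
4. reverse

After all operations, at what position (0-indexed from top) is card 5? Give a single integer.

Answer: 1

Derivation:
After op 1 (out_shuffle): [2 4 1 5 3 0]
After op 2 (cut(4)): [3 0 2 4 1 5]
After op 3 (in_shuffle): [4 3 1 0 5 2]
After op 4 (reverse): [2 5 0 1 3 4]
Card 5 is at position 1.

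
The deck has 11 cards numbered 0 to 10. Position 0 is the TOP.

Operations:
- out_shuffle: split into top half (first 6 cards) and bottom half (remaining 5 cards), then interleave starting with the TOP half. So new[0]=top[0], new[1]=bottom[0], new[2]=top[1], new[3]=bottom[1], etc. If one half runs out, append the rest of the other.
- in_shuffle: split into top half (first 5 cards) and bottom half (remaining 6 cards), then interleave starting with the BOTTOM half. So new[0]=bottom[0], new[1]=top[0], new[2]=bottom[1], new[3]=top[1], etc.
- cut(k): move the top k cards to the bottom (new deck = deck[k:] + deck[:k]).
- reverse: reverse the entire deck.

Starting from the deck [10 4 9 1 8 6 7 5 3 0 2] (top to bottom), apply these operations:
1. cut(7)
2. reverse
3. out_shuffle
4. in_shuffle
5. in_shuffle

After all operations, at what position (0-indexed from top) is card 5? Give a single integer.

Answer: 6

Derivation:
After op 1 (cut(7)): [5 3 0 2 10 4 9 1 8 6 7]
After op 2 (reverse): [7 6 8 1 9 4 10 2 0 3 5]
After op 3 (out_shuffle): [7 10 6 2 8 0 1 3 9 5 4]
After op 4 (in_shuffle): [0 7 1 10 3 6 9 2 5 8 4]
After op 5 (in_shuffle): [6 0 9 7 2 1 5 10 8 3 4]
Card 5 is at position 6.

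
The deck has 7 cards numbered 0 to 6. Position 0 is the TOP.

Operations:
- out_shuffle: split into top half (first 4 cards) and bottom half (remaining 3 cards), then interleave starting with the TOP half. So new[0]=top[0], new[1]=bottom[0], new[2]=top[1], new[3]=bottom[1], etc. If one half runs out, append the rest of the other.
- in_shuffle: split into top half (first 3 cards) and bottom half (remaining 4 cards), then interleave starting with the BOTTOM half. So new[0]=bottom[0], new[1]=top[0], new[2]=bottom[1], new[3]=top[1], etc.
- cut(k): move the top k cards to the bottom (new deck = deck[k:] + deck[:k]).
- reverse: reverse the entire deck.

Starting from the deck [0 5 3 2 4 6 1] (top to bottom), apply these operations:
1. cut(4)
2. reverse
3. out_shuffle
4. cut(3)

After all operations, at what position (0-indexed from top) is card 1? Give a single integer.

Answer: 5

Derivation:
After op 1 (cut(4)): [4 6 1 0 5 3 2]
After op 2 (reverse): [2 3 5 0 1 6 4]
After op 3 (out_shuffle): [2 1 3 6 5 4 0]
After op 4 (cut(3)): [6 5 4 0 2 1 3]
Card 1 is at position 5.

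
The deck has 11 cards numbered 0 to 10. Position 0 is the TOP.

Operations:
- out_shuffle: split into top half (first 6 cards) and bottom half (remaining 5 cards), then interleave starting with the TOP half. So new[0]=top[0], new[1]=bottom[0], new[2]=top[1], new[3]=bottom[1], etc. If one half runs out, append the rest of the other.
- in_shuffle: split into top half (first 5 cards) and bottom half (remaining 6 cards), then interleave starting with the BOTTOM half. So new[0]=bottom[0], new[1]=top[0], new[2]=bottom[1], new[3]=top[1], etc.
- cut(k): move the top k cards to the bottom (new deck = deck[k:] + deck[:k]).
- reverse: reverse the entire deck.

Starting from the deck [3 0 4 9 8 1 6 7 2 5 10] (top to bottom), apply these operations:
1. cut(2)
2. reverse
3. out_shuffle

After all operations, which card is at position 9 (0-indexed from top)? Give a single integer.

After op 1 (cut(2)): [4 9 8 1 6 7 2 5 10 3 0]
After op 2 (reverse): [0 3 10 5 2 7 6 1 8 9 4]
After op 3 (out_shuffle): [0 6 3 1 10 8 5 9 2 4 7]
Position 9: card 4.

Answer: 4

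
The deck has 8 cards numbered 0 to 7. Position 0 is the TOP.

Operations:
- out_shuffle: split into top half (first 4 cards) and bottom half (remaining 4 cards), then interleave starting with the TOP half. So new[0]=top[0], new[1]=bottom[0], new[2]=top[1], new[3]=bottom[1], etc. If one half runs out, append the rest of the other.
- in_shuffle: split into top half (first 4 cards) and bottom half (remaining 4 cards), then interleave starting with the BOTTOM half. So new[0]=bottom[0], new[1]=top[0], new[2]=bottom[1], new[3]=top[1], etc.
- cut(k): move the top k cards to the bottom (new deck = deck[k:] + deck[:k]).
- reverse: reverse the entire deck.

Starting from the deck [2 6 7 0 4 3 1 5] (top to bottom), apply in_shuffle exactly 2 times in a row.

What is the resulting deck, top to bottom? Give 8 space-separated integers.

After op 1 (in_shuffle): [4 2 3 6 1 7 5 0]
After op 2 (in_shuffle): [1 4 7 2 5 3 0 6]

Answer: 1 4 7 2 5 3 0 6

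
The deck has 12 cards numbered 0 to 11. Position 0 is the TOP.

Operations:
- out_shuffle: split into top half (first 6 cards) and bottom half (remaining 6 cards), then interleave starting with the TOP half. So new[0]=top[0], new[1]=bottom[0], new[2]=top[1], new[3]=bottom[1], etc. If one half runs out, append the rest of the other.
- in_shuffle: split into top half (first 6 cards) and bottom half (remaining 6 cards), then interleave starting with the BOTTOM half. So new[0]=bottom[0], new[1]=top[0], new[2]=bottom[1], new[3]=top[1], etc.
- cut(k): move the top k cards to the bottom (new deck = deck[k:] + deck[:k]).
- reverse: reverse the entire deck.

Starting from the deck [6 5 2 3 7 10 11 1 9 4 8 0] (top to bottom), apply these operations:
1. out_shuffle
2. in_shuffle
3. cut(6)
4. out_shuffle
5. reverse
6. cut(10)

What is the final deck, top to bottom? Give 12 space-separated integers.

After op 1 (out_shuffle): [6 11 5 1 2 9 3 4 7 8 10 0]
After op 2 (in_shuffle): [3 6 4 11 7 5 8 1 10 2 0 9]
After op 3 (cut(6)): [8 1 10 2 0 9 3 6 4 11 7 5]
After op 4 (out_shuffle): [8 3 1 6 10 4 2 11 0 7 9 5]
After op 5 (reverse): [5 9 7 0 11 2 4 10 6 1 3 8]
After op 6 (cut(10)): [3 8 5 9 7 0 11 2 4 10 6 1]

Answer: 3 8 5 9 7 0 11 2 4 10 6 1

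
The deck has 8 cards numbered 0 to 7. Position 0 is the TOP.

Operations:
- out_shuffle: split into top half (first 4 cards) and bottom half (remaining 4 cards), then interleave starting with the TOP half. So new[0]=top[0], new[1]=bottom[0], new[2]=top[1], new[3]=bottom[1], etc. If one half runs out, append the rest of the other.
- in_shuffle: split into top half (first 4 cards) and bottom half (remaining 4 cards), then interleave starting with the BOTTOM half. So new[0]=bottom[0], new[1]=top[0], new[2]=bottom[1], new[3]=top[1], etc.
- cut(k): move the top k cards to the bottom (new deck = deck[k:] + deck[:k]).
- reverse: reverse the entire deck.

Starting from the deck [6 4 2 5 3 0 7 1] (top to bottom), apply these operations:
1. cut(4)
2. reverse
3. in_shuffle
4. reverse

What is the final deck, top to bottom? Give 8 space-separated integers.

Answer: 6 3 4 0 2 7 5 1

Derivation:
After op 1 (cut(4)): [3 0 7 1 6 4 2 5]
After op 2 (reverse): [5 2 4 6 1 7 0 3]
After op 3 (in_shuffle): [1 5 7 2 0 4 3 6]
After op 4 (reverse): [6 3 4 0 2 7 5 1]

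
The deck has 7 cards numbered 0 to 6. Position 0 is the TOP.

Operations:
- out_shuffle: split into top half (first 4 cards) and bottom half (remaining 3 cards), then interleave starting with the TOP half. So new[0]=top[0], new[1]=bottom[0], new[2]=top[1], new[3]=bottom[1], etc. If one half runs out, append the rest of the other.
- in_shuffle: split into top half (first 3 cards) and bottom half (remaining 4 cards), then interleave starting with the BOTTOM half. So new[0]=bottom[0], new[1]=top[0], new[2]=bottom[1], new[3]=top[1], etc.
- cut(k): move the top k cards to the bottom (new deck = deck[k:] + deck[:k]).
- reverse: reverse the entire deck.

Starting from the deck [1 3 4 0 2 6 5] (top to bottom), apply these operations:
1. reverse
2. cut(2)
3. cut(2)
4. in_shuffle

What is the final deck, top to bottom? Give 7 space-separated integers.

After op 1 (reverse): [5 6 2 0 4 3 1]
After op 2 (cut(2)): [2 0 4 3 1 5 6]
After op 3 (cut(2)): [4 3 1 5 6 2 0]
After op 4 (in_shuffle): [5 4 6 3 2 1 0]

Answer: 5 4 6 3 2 1 0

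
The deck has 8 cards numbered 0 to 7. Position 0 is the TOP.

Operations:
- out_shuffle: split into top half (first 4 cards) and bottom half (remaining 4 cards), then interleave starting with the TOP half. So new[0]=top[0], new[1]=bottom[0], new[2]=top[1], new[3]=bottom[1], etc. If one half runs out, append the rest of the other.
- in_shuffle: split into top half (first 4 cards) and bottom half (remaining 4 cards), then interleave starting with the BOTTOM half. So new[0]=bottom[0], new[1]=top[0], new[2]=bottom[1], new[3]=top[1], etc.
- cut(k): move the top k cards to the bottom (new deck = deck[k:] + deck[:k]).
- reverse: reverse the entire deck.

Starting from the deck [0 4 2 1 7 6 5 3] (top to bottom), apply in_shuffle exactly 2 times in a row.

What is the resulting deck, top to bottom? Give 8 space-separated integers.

After op 1 (in_shuffle): [7 0 6 4 5 2 3 1]
After op 2 (in_shuffle): [5 7 2 0 3 6 1 4]

Answer: 5 7 2 0 3 6 1 4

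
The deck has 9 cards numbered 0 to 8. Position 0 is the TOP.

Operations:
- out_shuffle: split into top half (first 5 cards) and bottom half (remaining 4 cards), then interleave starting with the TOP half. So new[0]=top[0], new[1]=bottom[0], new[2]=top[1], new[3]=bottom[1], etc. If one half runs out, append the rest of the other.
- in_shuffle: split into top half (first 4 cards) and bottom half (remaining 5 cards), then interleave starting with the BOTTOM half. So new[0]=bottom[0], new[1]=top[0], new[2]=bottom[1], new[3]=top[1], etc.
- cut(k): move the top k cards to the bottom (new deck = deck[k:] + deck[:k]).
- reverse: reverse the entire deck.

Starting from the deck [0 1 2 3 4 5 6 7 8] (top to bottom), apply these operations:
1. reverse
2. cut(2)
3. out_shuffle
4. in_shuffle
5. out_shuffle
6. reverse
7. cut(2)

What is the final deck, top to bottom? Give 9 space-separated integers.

After op 1 (reverse): [8 7 6 5 4 3 2 1 0]
After op 2 (cut(2)): [6 5 4 3 2 1 0 8 7]
After op 3 (out_shuffle): [6 1 5 0 4 8 3 7 2]
After op 4 (in_shuffle): [4 6 8 1 3 5 7 0 2]
After op 5 (out_shuffle): [4 5 6 7 8 0 1 2 3]
After op 6 (reverse): [3 2 1 0 8 7 6 5 4]
After op 7 (cut(2)): [1 0 8 7 6 5 4 3 2]

Answer: 1 0 8 7 6 5 4 3 2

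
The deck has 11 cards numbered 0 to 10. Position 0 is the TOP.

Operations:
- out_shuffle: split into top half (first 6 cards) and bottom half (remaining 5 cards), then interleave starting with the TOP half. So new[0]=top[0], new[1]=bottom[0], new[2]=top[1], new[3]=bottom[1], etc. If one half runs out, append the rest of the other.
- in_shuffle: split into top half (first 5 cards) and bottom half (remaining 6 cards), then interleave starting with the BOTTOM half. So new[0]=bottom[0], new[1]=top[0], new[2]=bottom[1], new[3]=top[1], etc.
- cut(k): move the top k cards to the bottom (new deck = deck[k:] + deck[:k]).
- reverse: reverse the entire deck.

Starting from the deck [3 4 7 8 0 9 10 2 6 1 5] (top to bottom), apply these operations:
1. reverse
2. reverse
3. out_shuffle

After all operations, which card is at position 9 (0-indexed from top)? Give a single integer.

Answer: 5

Derivation:
After op 1 (reverse): [5 1 6 2 10 9 0 8 7 4 3]
After op 2 (reverse): [3 4 7 8 0 9 10 2 6 1 5]
After op 3 (out_shuffle): [3 10 4 2 7 6 8 1 0 5 9]
Position 9: card 5.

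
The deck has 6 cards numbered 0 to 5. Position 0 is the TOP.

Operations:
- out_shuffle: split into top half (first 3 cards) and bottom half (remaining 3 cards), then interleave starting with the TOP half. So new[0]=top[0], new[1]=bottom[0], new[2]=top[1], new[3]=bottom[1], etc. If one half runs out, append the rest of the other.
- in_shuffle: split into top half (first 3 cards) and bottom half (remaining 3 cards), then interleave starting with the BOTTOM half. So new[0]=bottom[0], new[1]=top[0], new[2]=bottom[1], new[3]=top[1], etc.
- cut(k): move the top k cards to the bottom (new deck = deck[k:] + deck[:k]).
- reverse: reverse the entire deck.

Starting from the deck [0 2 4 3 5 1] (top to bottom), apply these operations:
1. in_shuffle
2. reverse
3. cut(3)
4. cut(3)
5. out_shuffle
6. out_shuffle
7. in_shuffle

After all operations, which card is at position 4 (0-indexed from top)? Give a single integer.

After op 1 (in_shuffle): [3 0 5 2 1 4]
After op 2 (reverse): [4 1 2 5 0 3]
After op 3 (cut(3)): [5 0 3 4 1 2]
After op 4 (cut(3)): [4 1 2 5 0 3]
After op 5 (out_shuffle): [4 5 1 0 2 3]
After op 6 (out_shuffle): [4 0 5 2 1 3]
After op 7 (in_shuffle): [2 4 1 0 3 5]
Position 4: card 3.

Answer: 3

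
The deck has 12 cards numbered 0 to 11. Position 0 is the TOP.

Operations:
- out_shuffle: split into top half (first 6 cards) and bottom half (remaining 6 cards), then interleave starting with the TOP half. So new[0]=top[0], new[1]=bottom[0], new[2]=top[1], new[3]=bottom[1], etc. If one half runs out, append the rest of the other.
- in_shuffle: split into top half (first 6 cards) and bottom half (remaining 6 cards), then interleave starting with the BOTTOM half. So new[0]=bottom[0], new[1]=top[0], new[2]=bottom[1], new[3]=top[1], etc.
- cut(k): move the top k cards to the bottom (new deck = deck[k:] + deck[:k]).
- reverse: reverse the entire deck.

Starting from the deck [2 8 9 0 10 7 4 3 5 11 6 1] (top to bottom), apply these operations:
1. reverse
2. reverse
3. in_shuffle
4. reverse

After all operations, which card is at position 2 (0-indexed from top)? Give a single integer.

Answer: 10

Derivation:
After op 1 (reverse): [1 6 11 5 3 4 7 10 0 9 8 2]
After op 2 (reverse): [2 8 9 0 10 7 4 3 5 11 6 1]
After op 3 (in_shuffle): [4 2 3 8 5 9 11 0 6 10 1 7]
After op 4 (reverse): [7 1 10 6 0 11 9 5 8 3 2 4]
Position 2: card 10.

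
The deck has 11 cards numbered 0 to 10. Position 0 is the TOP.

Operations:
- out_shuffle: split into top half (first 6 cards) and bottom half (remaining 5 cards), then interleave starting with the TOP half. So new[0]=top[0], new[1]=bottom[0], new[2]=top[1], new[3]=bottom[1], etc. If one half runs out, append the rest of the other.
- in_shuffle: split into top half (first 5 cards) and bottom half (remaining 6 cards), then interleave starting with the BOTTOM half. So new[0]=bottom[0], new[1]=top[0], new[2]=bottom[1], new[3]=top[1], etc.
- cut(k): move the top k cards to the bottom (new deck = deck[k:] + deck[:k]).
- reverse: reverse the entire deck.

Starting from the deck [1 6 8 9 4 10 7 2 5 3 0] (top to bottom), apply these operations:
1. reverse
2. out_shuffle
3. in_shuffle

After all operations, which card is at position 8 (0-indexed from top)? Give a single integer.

Answer: 1

Derivation:
After op 1 (reverse): [0 3 5 2 7 10 4 9 8 6 1]
After op 2 (out_shuffle): [0 4 3 9 5 8 2 6 7 1 10]
After op 3 (in_shuffle): [8 0 2 4 6 3 7 9 1 5 10]
Position 8: card 1.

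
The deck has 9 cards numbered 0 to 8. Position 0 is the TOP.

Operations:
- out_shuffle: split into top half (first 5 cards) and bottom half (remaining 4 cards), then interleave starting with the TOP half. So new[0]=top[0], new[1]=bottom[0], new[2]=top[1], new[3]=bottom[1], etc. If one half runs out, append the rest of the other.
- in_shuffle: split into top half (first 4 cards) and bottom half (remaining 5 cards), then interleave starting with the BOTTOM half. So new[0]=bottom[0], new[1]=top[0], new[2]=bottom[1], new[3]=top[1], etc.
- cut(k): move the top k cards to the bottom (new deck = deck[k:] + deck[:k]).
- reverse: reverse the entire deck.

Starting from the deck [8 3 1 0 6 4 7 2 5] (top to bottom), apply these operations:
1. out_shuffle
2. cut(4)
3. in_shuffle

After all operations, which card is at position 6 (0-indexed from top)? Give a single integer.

Answer: 3

Derivation:
After op 1 (out_shuffle): [8 4 3 7 1 2 0 5 6]
After op 2 (cut(4)): [1 2 0 5 6 8 4 3 7]
After op 3 (in_shuffle): [6 1 8 2 4 0 3 5 7]
Position 6: card 3.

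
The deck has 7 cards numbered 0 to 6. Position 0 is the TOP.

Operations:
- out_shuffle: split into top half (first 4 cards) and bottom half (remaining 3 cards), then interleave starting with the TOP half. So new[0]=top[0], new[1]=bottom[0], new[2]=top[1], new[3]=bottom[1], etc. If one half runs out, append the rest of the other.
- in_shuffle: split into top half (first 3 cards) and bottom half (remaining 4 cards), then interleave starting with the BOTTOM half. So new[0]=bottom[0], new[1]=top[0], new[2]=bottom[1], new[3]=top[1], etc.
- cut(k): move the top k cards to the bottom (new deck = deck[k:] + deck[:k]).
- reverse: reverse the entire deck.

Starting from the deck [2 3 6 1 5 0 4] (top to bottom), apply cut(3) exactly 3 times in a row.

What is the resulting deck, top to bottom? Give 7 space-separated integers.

After op 1 (cut(3)): [1 5 0 4 2 3 6]
After op 2 (cut(3)): [4 2 3 6 1 5 0]
After op 3 (cut(3)): [6 1 5 0 4 2 3]

Answer: 6 1 5 0 4 2 3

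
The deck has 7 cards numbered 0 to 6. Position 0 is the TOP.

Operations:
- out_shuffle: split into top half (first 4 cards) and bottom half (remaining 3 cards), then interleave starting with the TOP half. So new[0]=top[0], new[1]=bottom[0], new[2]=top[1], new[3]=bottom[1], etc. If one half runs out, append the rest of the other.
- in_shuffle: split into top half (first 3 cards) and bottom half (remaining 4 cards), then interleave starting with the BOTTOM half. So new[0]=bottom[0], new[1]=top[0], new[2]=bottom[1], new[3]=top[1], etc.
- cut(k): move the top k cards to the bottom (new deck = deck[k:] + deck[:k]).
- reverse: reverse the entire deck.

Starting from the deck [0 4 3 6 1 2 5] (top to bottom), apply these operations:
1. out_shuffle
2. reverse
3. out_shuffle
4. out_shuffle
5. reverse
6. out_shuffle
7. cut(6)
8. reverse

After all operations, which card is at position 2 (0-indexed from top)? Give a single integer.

Answer: 3

Derivation:
After op 1 (out_shuffle): [0 1 4 2 3 5 6]
After op 2 (reverse): [6 5 3 2 4 1 0]
After op 3 (out_shuffle): [6 4 5 1 3 0 2]
After op 4 (out_shuffle): [6 3 4 0 5 2 1]
After op 5 (reverse): [1 2 5 0 4 3 6]
After op 6 (out_shuffle): [1 4 2 3 5 6 0]
After op 7 (cut(6)): [0 1 4 2 3 5 6]
After op 8 (reverse): [6 5 3 2 4 1 0]
Position 2: card 3.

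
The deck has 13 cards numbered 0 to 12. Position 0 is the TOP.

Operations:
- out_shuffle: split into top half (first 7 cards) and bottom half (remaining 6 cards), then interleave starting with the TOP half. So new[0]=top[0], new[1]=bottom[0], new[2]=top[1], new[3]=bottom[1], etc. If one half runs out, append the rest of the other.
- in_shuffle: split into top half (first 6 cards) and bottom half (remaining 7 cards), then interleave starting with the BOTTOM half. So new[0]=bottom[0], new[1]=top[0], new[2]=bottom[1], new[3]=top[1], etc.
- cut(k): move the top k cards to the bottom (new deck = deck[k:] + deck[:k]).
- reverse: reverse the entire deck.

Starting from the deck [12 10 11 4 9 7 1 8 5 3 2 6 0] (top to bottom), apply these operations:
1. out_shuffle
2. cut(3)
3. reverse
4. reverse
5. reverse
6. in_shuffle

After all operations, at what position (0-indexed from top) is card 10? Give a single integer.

Answer: 1

Derivation:
After op 1 (out_shuffle): [12 8 10 5 11 3 4 2 9 6 7 0 1]
After op 2 (cut(3)): [5 11 3 4 2 9 6 7 0 1 12 8 10]
After op 3 (reverse): [10 8 12 1 0 7 6 9 2 4 3 11 5]
After op 4 (reverse): [5 11 3 4 2 9 6 7 0 1 12 8 10]
After op 5 (reverse): [10 8 12 1 0 7 6 9 2 4 3 11 5]
After op 6 (in_shuffle): [6 10 9 8 2 12 4 1 3 0 11 7 5]
Card 10 is at position 1.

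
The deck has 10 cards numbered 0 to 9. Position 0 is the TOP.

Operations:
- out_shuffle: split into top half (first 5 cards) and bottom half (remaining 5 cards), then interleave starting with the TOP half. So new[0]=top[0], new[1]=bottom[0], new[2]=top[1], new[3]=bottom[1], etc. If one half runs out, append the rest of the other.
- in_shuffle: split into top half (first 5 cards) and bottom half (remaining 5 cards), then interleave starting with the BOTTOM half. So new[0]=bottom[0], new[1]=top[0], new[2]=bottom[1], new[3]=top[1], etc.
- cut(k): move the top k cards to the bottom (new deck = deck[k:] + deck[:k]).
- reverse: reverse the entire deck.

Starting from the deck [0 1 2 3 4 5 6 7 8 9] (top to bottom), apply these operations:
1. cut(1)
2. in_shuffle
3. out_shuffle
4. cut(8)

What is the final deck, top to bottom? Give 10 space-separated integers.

After op 1 (cut(1)): [1 2 3 4 5 6 7 8 9 0]
After op 2 (in_shuffle): [6 1 7 2 8 3 9 4 0 5]
After op 3 (out_shuffle): [6 3 1 9 7 4 2 0 8 5]
After op 4 (cut(8)): [8 5 6 3 1 9 7 4 2 0]

Answer: 8 5 6 3 1 9 7 4 2 0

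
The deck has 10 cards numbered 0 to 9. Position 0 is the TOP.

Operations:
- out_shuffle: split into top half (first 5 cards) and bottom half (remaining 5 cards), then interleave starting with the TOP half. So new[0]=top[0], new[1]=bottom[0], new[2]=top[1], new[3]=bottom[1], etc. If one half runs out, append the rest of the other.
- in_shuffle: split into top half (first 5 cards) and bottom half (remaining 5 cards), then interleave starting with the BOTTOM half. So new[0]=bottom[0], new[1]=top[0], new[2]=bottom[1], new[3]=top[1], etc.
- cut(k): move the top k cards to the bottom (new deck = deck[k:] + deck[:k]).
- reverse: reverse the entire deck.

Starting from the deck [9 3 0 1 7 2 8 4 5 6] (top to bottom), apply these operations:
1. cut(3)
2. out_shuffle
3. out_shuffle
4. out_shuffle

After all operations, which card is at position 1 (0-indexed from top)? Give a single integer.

Answer: 3

Derivation:
After op 1 (cut(3)): [1 7 2 8 4 5 6 9 3 0]
After op 2 (out_shuffle): [1 5 7 6 2 9 8 3 4 0]
After op 3 (out_shuffle): [1 9 5 8 7 3 6 4 2 0]
After op 4 (out_shuffle): [1 3 9 6 5 4 8 2 7 0]
Position 1: card 3.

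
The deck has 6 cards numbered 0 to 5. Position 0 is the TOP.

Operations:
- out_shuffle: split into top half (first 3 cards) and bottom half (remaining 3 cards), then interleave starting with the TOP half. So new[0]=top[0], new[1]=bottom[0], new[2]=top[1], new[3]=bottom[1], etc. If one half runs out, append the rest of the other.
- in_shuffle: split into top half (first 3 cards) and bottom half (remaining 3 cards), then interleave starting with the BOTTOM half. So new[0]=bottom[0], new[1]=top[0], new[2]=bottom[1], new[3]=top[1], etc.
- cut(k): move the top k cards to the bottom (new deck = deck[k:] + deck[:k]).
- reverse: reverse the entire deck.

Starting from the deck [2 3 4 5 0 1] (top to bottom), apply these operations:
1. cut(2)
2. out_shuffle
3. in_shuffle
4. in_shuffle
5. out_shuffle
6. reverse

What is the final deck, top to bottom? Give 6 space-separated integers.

Answer: 0 3 5 2 4 1

Derivation:
After op 1 (cut(2)): [4 5 0 1 2 3]
After op 2 (out_shuffle): [4 1 5 2 0 3]
After op 3 (in_shuffle): [2 4 0 1 3 5]
After op 4 (in_shuffle): [1 2 3 4 5 0]
After op 5 (out_shuffle): [1 4 2 5 3 0]
After op 6 (reverse): [0 3 5 2 4 1]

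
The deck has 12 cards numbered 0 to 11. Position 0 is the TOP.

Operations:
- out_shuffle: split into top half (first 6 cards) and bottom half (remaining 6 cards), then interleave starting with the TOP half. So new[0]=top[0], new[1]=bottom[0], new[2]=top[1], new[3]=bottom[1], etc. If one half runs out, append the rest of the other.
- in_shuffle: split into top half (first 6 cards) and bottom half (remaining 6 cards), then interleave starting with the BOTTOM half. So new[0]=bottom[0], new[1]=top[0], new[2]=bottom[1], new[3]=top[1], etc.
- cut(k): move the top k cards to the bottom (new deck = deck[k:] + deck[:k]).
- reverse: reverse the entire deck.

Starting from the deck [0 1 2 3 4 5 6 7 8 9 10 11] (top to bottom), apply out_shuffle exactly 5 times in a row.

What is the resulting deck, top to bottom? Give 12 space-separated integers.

After op 1 (out_shuffle): [0 6 1 7 2 8 3 9 4 10 5 11]
After op 2 (out_shuffle): [0 3 6 9 1 4 7 10 2 5 8 11]
After op 3 (out_shuffle): [0 7 3 10 6 2 9 5 1 8 4 11]
After op 4 (out_shuffle): [0 9 7 5 3 1 10 8 6 4 2 11]
After op 5 (out_shuffle): [0 10 9 8 7 6 5 4 3 2 1 11]

Answer: 0 10 9 8 7 6 5 4 3 2 1 11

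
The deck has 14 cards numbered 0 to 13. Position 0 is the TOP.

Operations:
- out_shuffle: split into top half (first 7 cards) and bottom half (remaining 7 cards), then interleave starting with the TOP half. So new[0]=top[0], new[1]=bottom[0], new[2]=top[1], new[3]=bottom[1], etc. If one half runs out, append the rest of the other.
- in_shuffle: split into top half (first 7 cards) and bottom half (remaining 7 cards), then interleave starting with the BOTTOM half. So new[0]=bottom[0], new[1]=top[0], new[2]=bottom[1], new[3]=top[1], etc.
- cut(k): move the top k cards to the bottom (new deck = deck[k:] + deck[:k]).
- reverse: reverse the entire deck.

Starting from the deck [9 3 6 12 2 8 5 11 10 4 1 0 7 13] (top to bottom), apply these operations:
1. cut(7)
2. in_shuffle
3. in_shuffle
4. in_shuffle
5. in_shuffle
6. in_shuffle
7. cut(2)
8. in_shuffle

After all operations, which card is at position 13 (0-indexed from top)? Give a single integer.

Answer: 2

Derivation:
After op 1 (cut(7)): [11 10 4 1 0 7 13 9 3 6 12 2 8 5]
After op 2 (in_shuffle): [9 11 3 10 6 4 12 1 2 0 8 7 5 13]
After op 3 (in_shuffle): [1 9 2 11 0 3 8 10 7 6 5 4 13 12]
After op 4 (in_shuffle): [10 1 7 9 6 2 5 11 4 0 13 3 12 8]
After op 5 (in_shuffle): [11 10 4 1 0 7 13 9 3 6 12 2 8 5]
After op 6 (in_shuffle): [9 11 3 10 6 4 12 1 2 0 8 7 5 13]
After op 7 (cut(2)): [3 10 6 4 12 1 2 0 8 7 5 13 9 11]
After op 8 (in_shuffle): [0 3 8 10 7 6 5 4 13 12 9 1 11 2]
Position 13: card 2.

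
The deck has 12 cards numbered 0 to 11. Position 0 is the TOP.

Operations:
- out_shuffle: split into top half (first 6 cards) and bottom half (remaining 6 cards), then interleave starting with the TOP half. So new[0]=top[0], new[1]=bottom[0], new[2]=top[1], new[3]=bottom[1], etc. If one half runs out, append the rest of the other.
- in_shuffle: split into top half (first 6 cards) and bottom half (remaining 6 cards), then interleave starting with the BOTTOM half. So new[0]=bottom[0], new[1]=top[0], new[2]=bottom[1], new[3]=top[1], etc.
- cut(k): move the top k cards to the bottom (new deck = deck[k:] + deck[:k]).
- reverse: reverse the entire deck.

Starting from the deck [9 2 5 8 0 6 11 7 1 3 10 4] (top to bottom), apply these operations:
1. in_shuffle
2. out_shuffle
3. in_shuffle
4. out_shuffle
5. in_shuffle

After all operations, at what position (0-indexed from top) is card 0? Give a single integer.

After op 1 (in_shuffle): [11 9 7 2 1 5 3 8 10 0 4 6]
After op 2 (out_shuffle): [11 3 9 8 7 10 2 0 1 4 5 6]
After op 3 (in_shuffle): [2 11 0 3 1 9 4 8 5 7 6 10]
After op 4 (out_shuffle): [2 4 11 8 0 5 3 7 1 6 9 10]
After op 5 (in_shuffle): [3 2 7 4 1 11 6 8 9 0 10 5]
Card 0 is at position 9.

Answer: 9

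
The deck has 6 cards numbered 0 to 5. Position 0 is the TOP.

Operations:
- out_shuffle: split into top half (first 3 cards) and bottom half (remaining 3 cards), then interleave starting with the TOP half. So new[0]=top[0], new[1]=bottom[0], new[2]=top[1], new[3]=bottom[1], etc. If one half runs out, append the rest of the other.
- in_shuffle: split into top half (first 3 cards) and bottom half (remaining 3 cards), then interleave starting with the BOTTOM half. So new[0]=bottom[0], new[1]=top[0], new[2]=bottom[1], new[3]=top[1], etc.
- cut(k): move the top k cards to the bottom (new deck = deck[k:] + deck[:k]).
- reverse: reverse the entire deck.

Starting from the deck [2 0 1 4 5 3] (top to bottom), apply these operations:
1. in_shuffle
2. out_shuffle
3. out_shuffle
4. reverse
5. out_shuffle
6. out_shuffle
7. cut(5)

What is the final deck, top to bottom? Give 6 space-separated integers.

After op 1 (in_shuffle): [4 2 5 0 3 1]
After op 2 (out_shuffle): [4 0 2 3 5 1]
After op 3 (out_shuffle): [4 3 0 5 2 1]
After op 4 (reverse): [1 2 5 0 3 4]
After op 5 (out_shuffle): [1 0 2 3 5 4]
After op 6 (out_shuffle): [1 3 0 5 2 4]
After op 7 (cut(5)): [4 1 3 0 5 2]

Answer: 4 1 3 0 5 2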